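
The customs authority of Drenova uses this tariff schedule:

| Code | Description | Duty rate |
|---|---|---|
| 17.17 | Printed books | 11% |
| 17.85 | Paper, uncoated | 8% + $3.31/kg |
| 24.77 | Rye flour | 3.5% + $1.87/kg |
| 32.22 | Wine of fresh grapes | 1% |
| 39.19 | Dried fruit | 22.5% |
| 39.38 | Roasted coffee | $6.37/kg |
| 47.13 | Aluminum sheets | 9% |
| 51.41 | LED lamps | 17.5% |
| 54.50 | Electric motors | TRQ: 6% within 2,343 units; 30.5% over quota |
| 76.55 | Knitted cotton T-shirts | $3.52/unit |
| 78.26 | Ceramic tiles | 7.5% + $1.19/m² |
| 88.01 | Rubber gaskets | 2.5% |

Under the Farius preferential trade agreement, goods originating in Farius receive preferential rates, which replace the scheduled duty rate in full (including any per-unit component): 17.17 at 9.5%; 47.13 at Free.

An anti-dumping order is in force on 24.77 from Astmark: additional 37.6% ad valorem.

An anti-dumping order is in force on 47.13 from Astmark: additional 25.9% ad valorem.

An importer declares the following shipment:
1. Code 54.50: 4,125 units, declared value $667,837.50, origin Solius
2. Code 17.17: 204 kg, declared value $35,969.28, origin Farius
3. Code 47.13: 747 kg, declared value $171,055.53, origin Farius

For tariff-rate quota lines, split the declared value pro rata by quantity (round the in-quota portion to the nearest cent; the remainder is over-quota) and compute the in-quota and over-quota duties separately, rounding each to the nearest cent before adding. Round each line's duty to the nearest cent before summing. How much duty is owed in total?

$114,171.25

Line 1 (54.50, Solius, 4,125 units, $667,837.50):
Code 54.50 is under a tariff-rate quota (threshold 2,343 units). In-quota: 2,343 units at 6%; over-quota: 1,782 units at 30.5%.
Pro-rata value split: in-quota = $667,837.50 × 2,343/4,125 = $379,331.70; over-quota = $667,837.50 − $379,331.70 = $288,505.80.
In-quota duty = $379,331.70 × 6% = $22,759.90. Over-quota duty = $288,505.80 × 30.5% = $87,994.27.
Line duty = $22,759.90 + $87,994.27 = $110,754.17.
Line 2 (17.17, Farius, 204 kg, $35,969.28):
Base rate for 17.17 is 11%.
Origin Farius qualifies under the Drenova–Farius agreement and 17.17 is covered: preferential rate 9.5% applies instead.
Duty = $35,969.28 × 9.5% = $3,417.08.
Line 3 (47.13, Farius, 747 kg, $171,055.53):
Base rate for 47.13 is 9%.
Origin Farius qualifies under the Drenova–Farius agreement and 47.13 is covered: preferential rate Free applies instead.
The additional-duty order on 47.13 targets Astmark, not Farius; it does not apply.
Duty = $171,055.53 × 0% = $0.00.
Total = $110,754.17 + $3,417.08 + $0.00 = $114,171.25.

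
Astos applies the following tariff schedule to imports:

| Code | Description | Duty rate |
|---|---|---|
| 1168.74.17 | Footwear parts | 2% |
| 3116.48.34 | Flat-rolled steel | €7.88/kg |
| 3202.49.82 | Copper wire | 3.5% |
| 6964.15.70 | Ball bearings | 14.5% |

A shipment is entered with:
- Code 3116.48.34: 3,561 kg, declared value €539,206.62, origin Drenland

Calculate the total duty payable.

€28,060.68

Line 1 (3116.48.34, Drenland, 3,561 kg, €539,206.62):
Base rate for 3116.48.34 is €7.88/kg.
Duty = 3,561 × €7.88 = €28,060.68.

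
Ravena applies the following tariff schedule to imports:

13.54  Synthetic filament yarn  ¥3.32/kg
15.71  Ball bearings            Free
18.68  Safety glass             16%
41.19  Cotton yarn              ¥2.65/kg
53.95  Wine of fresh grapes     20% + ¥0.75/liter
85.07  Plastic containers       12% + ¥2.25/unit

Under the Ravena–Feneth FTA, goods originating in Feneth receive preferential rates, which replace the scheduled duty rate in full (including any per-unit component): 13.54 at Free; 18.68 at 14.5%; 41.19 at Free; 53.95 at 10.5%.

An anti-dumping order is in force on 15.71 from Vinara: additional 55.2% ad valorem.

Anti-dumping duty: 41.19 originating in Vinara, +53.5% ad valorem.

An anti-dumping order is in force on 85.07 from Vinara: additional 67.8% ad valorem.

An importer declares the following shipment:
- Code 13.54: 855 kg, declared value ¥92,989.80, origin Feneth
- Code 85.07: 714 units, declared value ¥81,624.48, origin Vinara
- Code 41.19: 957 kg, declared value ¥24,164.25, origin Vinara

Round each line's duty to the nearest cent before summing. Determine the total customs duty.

Line 1 (13.54, Feneth, 855 kg, ¥92,989.80):
Base rate for 13.54 is ¥3.32/kg.
Origin Feneth qualifies under the Ravena–Feneth agreement and 13.54 is covered: preferential rate Free applies instead.
Duty = ¥92,989.80 × 0% = ¥0.00.
Line 2 (85.07, Vinara, 714 units, ¥81,624.48):
Base rate for 85.07 is 12% + ¥2.25/unit.
Additional duty on 85.07 from Vinara: +67.8%. Applied ad valorem rate: 12% + 67.8% = 79.8%.
Duty = ¥81,624.48 × 79.8% + 714 × ¥2.25 = ¥66,742.84.
Line 3 (41.19, Vinara, 957 kg, ¥24,164.25):
Base rate for 41.19 is ¥2.65/kg.
41.19 has an FTA preferential rate, but origin Vinara is not Feneth; base rate stands.
Additional duty on 41.19 from Vinara: +53.5% ad valorem. Applied ad valorem rate = 53.5%.
Duty = ¥24,164.25 × 53.5% + 957 × ¥2.65 = ¥15,463.92.
Total = ¥0.00 + ¥66,742.84 + ¥15,463.92 = ¥82,206.76.

¥82,206.76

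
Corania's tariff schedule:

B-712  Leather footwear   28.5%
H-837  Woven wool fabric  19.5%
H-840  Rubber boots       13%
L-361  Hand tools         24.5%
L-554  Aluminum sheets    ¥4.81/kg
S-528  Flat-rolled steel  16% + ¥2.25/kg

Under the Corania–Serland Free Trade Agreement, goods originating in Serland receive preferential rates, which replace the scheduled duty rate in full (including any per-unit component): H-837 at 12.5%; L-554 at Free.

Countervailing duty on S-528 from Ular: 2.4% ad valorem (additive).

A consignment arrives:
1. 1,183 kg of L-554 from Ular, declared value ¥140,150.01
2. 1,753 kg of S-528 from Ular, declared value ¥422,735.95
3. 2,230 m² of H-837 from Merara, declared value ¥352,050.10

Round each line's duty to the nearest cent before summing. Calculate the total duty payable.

¥156,067.66

Line 1 (L-554, Ular, 1,183 kg, ¥140,150.01):
Base rate for L-554 is ¥4.81/kg.
L-554 has an FTA preferential rate, but origin Ular is not Serland; base rate stands.
Duty = 1,183 × ¥4.81 = ¥5,690.23.
Line 2 (S-528, Ular, 1,753 kg, ¥422,735.95):
Base rate for S-528 is 16% + ¥2.25/kg.
Additional duty on S-528 from Ular: +2.4%. Applied ad valorem rate: 16% + 2.4% = 18.4%.
Duty = ¥422,735.95 × 18.4% + 1,753 × ¥2.25 = ¥81,727.66.
Line 3 (H-837, Merara, 2,230 m², ¥352,050.10):
Base rate for H-837 is 19.5%.
H-837 has an FTA preferential rate, but origin Merara is not Serland; base rate stands.
Duty = ¥352,050.10 × 19.5% = ¥68,649.77.
Total = ¥5,690.23 + ¥81,727.66 + ¥68,649.77 = ¥156,067.66.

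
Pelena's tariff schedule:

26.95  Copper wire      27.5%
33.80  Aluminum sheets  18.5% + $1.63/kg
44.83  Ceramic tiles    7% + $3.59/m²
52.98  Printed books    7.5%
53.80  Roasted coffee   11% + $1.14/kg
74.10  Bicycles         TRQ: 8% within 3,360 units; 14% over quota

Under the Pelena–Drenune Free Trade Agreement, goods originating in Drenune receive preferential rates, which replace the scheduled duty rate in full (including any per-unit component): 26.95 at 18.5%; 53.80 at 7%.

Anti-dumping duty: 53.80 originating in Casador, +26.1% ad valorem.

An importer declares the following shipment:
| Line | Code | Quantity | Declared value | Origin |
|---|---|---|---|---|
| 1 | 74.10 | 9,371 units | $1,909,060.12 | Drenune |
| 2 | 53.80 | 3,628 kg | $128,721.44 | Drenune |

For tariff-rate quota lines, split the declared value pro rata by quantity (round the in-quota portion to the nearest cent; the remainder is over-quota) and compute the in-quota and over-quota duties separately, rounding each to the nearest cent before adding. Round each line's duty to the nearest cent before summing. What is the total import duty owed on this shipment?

Line 1 (74.10, Drenune, 9,371 units, $1,909,060.12):
Code 74.10 is under a tariff-rate quota (threshold 3,360 units). In-quota: 3,360 units at 8%; over-quota: 6,011 units at 14%.
Pro-rata value split: in-quota = $1,909,060.12 × 3,360/9,371 = $684,499.20; over-quota = $1,909,060.12 − $684,499.20 = $1,224,560.92.
In-quota duty = $684,499.20 × 8% = $54,759.94. Over-quota duty = $1,224,560.92 × 14% = $171,438.53.
Line duty = $54,759.94 + $171,438.53 = $226,198.47.
Line 2 (53.80, Drenune, 3,628 kg, $128,721.44):
Base rate for 53.80 is 11% + $1.14/kg.
Origin Drenune qualifies under the Pelena–Drenune agreement and 53.80 is covered: preferential rate 7% applies instead.
The additional-duty order on 53.80 targets Casador, not Drenune; it does not apply.
Duty = $128,721.44 × 7% = $9,010.50.
Total = $226,198.47 + $9,010.50 = $235,208.97.

$235,208.97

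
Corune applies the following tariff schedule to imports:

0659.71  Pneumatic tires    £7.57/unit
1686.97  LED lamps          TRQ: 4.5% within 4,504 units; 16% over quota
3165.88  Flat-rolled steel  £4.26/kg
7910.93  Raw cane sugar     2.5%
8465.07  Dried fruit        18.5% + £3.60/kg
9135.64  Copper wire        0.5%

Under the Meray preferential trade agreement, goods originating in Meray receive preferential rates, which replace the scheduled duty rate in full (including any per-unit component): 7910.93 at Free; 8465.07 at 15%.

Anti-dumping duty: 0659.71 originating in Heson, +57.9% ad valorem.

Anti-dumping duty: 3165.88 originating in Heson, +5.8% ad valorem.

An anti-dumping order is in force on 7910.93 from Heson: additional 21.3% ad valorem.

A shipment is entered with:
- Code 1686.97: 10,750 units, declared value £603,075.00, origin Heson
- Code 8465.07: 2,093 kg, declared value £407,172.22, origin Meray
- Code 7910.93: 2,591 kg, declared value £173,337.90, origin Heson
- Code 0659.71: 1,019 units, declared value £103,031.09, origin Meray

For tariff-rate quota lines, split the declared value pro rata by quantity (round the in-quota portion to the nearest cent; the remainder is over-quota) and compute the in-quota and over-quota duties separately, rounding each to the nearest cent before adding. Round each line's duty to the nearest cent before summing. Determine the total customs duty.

£177,478.53

Line 1 (1686.97, Heson, 10,750 units, £603,075.00):
Code 1686.97 is under a tariff-rate quota (threshold 4,504 units). In-quota: 4,504 units at 4.5%; over-quota: 6,246 units at 16%.
Pro-rata value split: in-quota = £603,075.00 × 4,504/10,750 = £252,674.40; over-quota = £603,075.00 − £252,674.40 = £350,400.60.
In-quota duty = £252,674.40 × 4.5% = £11,370.35. Over-quota duty = £350,400.60 × 16% = £56,064.10.
Line duty = £11,370.35 + £56,064.10 = £67,434.45.
Line 2 (8465.07, Meray, 2,093 kg, £407,172.22):
Base rate for 8465.07 is 18.5% + £3.60/kg.
Origin Meray qualifies under the Corune–Meray agreement and 8465.07 is covered: preferential rate 15% applies instead.
Duty = £407,172.22 × 15% = £61,075.83.
Line 3 (7910.93, Heson, 2,591 kg, £173,337.90):
Base rate for 7910.93 is 2.5%.
7910.93 has an FTA preferential rate, but origin Heson is not Meray; base rate stands.
Additional duty on 7910.93 from Heson: +21.3%. Applied ad valorem rate: 2.5% + 21.3% = 23.8%.
Duty = £173,337.90 × 23.8% = £41,254.42.
Line 4 (0659.71, Meray, 1,019 units, £103,031.09):
Base rate for 0659.71 is £7.57/unit.
Origin Meray is the FTA partner but 0659.71 is not on the preference list; base rate stands.
The additional-duty order on 0659.71 targets Heson, not Meray; it does not apply.
Duty = 1,019 × £7.57 = £7,713.83.
Total = £67,434.45 + £61,075.83 + £41,254.42 + £7,713.83 = £177,478.53.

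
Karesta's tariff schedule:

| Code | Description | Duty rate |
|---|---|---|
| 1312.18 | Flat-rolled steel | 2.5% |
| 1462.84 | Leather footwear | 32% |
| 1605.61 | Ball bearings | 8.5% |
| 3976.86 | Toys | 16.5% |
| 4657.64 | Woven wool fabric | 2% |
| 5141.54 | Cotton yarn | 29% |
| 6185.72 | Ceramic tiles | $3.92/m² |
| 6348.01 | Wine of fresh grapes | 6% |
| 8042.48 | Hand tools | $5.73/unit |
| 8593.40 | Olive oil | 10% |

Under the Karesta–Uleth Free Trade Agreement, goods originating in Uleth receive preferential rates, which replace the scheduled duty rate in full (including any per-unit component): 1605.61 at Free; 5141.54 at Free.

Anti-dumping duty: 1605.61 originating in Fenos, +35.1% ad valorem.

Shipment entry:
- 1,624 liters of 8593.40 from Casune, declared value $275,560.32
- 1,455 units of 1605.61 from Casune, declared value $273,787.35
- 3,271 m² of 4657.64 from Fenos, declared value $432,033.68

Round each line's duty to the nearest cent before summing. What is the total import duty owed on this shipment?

Line 1 (8593.40, Casune, 1,624 liters, $275,560.32):
Base rate for 8593.40 is 10%.
Duty = $275,560.32 × 10% = $27,556.03.
Line 2 (1605.61, Casune, 1,455 units, $273,787.35):
Base rate for 1605.61 is 8.5%.
1605.61 has an FTA preferential rate, but origin Casune is not Uleth; base rate stands.
The additional-duty order on 1605.61 targets Fenos, not Casune; it does not apply.
Duty = $273,787.35 × 8.5% = $23,271.92.
Line 3 (4657.64, Fenos, 3,271 m², $432,033.68):
Base rate for 4657.64 is 2%.
Duty = $432,033.68 × 2% = $8,640.67.
Total = $27,556.03 + $23,271.92 + $8,640.67 = $59,468.62.

$59,468.62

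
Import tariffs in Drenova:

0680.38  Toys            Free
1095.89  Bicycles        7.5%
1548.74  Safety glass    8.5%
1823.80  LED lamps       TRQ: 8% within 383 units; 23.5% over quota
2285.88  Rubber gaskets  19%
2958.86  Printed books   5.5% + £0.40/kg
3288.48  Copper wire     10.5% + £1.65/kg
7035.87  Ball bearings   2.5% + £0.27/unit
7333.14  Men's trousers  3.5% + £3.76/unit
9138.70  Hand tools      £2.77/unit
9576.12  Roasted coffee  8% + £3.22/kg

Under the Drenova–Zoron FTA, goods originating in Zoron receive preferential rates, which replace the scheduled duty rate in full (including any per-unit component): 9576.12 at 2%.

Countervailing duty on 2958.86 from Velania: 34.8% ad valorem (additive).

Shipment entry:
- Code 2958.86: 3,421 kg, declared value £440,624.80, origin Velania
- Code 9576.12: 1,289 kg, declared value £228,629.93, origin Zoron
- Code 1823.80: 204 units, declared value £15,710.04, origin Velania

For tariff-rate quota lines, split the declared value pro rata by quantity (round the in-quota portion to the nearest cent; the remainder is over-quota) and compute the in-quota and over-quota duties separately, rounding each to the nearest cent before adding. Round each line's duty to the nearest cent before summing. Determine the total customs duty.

£184,769.59

Line 1 (2958.86, Velania, 3,421 kg, £440,624.80):
Base rate for 2958.86 is 5.5% + £0.40/kg.
Additional duty on 2958.86 from Velania: +34.8%. Applied ad valorem rate: 5.5% + 34.8% = 40.3%.
Duty = £440,624.80 × 40.3% + 3,421 × £0.40 = £178,940.19.
Line 2 (9576.12, Zoron, 1,289 kg, £228,629.93):
Base rate for 9576.12 is 8% + £3.22/kg.
Origin Zoron qualifies under the Drenova–Zoron agreement and 9576.12 is covered: preferential rate 2% applies instead.
Duty = £228,629.93 × 2% = £4,572.60.
Line 3 (1823.80, Velania, 204 units, £15,710.04):
Code 1823.80 is under a tariff-rate quota (threshold 383 units). Quantity 204 units is within the quota, so the in-quota rate 8% applies to the full value.
Duty = £15,710.04 × 8% = £1,256.80.
Total = £178,940.19 + £4,572.60 + £1,256.80 = £184,769.59.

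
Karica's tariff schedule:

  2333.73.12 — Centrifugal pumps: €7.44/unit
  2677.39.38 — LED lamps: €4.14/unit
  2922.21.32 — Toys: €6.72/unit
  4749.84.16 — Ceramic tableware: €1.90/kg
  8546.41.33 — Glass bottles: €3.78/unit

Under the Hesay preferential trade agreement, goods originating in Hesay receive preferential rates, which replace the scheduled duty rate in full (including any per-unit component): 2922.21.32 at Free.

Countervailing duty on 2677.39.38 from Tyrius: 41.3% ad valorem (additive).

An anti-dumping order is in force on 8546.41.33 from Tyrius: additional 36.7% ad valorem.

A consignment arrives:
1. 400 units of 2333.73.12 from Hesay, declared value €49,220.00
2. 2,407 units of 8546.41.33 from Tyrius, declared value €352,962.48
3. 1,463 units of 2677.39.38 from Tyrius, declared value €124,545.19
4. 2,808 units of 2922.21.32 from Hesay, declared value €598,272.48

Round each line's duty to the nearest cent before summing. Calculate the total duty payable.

€199,105.67

Line 1 (2333.73.12, Hesay, 400 units, €49,220.00):
Base rate for 2333.73.12 is €7.44/unit.
Origin Hesay is the FTA partner but 2333.73.12 is not on the preference list; base rate stands.
Duty = 400 × €7.44 = €2,976.00.
Line 2 (8546.41.33, Tyrius, 2,407 units, €352,962.48):
Base rate for 8546.41.33 is €3.78/unit.
Additional duty on 8546.41.33 from Tyrius: +36.7% ad valorem. Applied ad valorem rate = 36.7%.
Duty = €352,962.48 × 36.7% + 2,407 × €3.78 = €138,635.69.
Line 3 (2677.39.38, Tyrius, 1,463 units, €124,545.19):
Base rate for 2677.39.38 is €4.14/unit.
Additional duty on 2677.39.38 from Tyrius: +41.3% ad valorem. Applied ad valorem rate = 41.3%.
Duty = €124,545.19 × 41.3% + 1,463 × €4.14 = €57,493.98.
Line 4 (2922.21.32, Hesay, 2,808 units, €598,272.48):
Base rate for 2922.21.32 is €6.72/unit.
Origin Hesay qualifies under the Karica–Hesay agreement and 2922.21.32 is covered: preferential rate Free applies instead.
Duty = €598,272.48 × 0% = €0.00.
Total = €2,976.00 + €138,635.69 + €57,493.98 + €0.00 = €199,105.67.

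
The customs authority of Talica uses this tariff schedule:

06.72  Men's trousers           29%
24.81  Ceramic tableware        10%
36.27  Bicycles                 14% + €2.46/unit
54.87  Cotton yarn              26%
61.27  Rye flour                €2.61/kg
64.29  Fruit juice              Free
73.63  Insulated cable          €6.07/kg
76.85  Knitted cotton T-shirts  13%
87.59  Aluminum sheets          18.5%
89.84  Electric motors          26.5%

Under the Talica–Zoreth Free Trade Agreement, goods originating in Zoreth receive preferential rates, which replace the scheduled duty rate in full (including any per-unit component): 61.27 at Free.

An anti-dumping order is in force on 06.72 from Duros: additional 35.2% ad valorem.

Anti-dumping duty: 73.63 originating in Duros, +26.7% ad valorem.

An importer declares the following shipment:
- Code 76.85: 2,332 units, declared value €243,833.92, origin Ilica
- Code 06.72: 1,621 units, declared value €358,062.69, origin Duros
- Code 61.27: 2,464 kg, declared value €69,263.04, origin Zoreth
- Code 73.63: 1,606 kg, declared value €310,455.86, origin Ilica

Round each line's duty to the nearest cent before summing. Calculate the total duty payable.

€271,323.08

Line 1 (76.85, Ilica, 2,332 units, €243,833.92):
Base rate for 76.85 is 13%.
Duty = €243,833.92 × 13% = €31,698.41.
Line 2 (06.72, Duros, 1,621 units, €358,062.69):
Base rate for 06.72 is 29%.
Additional duty on 06.72 from Duros: +35.2%. Applied ad valorem rate: 29% + 35.2% = 64.2%.
Duty = €358,062.69 × 64.2% = €229,876.25.
Line 3 (61.27, Zoreth, 2,464 kg, €69,263.04):
Base rate for 61.27 is €2.61/kg.
Origin Zoreth qualifies under the Talica–Zoreth agreement and 61.27 is covered: preferential rate Free applies instead.
Duty = €69,263.04 × 0% = €0.00.
Line 4 (73.63, Ilica, 1,606 kg, €310,455.86):
Base rate for 73.63 is €6.07/kg.
The additional-duty order on 73.63 targets Duros, not Ilica; it does not apply.
Duty = 1,606 × €6.07 = €9,748.42.
Total = €31,698.41 + €229,876.25 + €0.00 + €9,748.42 = €271,323.08.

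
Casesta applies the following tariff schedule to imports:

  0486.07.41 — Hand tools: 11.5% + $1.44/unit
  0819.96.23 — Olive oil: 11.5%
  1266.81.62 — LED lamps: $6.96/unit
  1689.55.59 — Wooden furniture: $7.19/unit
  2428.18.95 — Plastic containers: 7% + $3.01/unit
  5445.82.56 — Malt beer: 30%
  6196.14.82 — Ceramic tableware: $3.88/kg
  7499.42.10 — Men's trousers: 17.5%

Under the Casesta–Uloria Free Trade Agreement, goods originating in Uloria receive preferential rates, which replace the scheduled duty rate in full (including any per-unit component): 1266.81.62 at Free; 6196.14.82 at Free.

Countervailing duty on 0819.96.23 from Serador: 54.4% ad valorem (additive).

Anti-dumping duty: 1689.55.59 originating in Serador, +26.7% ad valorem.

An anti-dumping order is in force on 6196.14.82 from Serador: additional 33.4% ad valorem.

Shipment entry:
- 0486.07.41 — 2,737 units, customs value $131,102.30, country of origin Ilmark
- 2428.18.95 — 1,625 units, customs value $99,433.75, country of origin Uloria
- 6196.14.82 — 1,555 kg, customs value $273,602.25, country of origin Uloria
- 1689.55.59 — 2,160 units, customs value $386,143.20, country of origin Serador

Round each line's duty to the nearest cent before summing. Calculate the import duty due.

$149,500.28

Line 1 (0486.07.41, Ilmark, 2,737 units, $131,102.30):
Base rate for 0486.07.41 is 11.5% + $1.44/unit.
Duty = $131,102.30 × 11.5% + 2,737 × $1.44 = $19,018.04.
Line 2 (2428.18.95, Uloria, 1,625 units, $99,433.75):
Base rate for 2428.18.95 is 7% + $3.01/unit.
Origin Uloria is the FTA partner but 2428.18.95 is not on the preference list; base rate stands.
Duty = $99,433.75 × 7% + 1,625 × $3.01 = $11,851.61.
Line 3 (6196.14.82, Uloria, 1,555 kg, $273,602.25):
Base rate for 6196.14.82 is $3.88/kg.
Origin Uloria qualifies under the Casesta–Uloria agreement and 6196.14.82 is covered: preferential rate Free applies instead.
The additional-duty order on 6196.14.82 targets Serador, not Uloria; it does not apply.
Duty = $273,602.25 × 0% = $0.00.
Line 4 (1689.55.59, Serador, 2,160 units, $386,143.20):
Base rate for 1689.55.59 is $7.19/unit.
Additional duty on 1689.55.59 from Serador: +26.7% ad valorem. Applied ad valorem rate = 26.7%.
Duty = $386,143.20 × 26.7% + 2,160 × $7.19 = $118,630.63.
Total = $19,018.04 + $11,851.61 + $0.00 + $118,630.63 = $149,500.28.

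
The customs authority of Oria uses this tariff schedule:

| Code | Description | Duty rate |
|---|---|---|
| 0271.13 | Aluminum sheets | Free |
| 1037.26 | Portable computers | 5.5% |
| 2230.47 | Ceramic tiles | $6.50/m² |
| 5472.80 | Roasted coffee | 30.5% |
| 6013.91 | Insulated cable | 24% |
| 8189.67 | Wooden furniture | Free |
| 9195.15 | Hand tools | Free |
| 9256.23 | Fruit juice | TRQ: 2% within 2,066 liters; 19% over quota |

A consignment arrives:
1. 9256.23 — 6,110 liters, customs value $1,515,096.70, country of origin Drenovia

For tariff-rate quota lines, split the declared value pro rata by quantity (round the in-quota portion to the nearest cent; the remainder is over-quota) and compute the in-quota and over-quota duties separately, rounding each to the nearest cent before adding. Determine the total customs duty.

Line 1 (9256.23, Drenovia, 6,110 liters, $1,515,096.70):
Code 9256.23 is under a tariff-rate quota (threshold 2,066 liters). In-quota: 2,066 liters at 2%; over-quota: 4,044 liters at 19%.
Pro-rata value split: in-quota = $1,515,096.70 × 2,066/6,110 = $512,306.02; over-quota = $1,515,096.70 − $512,306.02 = $1,002,790.68.
In-quota duty = $512,306.02 × 2% = $10,246.12. Over-quota duty = $1,002,790.68 × 19% = $190,530.23.
Line duty = $10,246.12 + $190,530.23 = $200,776.35.

$200,776.35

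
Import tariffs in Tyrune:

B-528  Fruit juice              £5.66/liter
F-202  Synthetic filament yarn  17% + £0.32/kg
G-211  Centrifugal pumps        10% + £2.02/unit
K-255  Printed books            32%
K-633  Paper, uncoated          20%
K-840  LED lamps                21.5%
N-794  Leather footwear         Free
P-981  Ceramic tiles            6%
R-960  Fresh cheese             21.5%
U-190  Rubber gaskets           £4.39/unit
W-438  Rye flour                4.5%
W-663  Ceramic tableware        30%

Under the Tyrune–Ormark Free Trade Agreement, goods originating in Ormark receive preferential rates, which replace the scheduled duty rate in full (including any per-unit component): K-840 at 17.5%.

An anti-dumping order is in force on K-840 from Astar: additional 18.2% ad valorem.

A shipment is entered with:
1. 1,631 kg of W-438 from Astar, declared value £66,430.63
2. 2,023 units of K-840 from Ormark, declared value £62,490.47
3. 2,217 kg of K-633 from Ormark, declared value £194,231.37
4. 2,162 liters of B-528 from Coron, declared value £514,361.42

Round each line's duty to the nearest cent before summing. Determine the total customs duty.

Line 1 (W-438, Astar, 1,631 kg, £66,430.63):
Base rate for W-438 is 4.5%.
Duty = £66,430.63 × 4.5% = £2,989.38.
Line 2 (K-840, Ormark, 2,023 units, £62,490.47):
Base rate for K-840 is 21.5%.
Origin Ormark qualifies under the Tyrune–Ormark agreement and K-840 is covered: preferential rate 17.5% applies instead.
The additional-duty order on K-840 targets Astar, not Ormark; it does not apply.
Duty = £62,490.47 × 17.5% = £10,935.83.
Line 3 (K-633, Ormark, 2,217 kg, £194,231.37):
Base rate for K-633 is 20%.
Origin Ormark is the FTA partner but K-633 is not on the preference list; base rate stands.
Duty = £194,231.37 × 20% = £38,846.27.
Line 4 (B-528, Coron, 2,162 liters, £514,361.42):
Base rate for B-528 is £5.66/liter.
Duty = 2,162 × £5.66 = £12,236.92.
Total = £2,989.38 + £10,935.83 + £38,846.27 + £12,236.92 = £65,008.40.

£65,008.40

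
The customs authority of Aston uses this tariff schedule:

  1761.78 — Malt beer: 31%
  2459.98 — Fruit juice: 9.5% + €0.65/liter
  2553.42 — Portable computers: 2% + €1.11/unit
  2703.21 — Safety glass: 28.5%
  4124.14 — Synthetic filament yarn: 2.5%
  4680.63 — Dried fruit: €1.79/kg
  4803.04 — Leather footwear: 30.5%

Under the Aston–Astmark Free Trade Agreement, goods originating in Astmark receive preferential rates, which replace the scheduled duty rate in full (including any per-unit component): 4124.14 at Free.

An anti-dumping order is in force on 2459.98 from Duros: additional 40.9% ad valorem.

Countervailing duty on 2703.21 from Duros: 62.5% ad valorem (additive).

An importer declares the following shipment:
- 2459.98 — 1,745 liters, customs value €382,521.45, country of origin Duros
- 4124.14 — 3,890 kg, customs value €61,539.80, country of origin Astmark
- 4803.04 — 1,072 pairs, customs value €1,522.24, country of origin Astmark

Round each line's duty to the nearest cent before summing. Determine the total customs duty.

€194,389.34

Line 1 (2459.98, Duros, 1,745 liters, €382,521.45):
Base rate for 2459.98 is 9.5% + €0.65/liter.
Additional duty on 2459.98 from Duros: +40.9%. Applied ad valorem rate: 9.5% + 40.9% = 50.4%.
Duty = €382,521.45 × 50.4% + 1,745 × €0.65 = €193,925.06.
Line 2 (4124.14, Astmark, 3,890 kg, €61,539.80):
Base rate for 4124.14 is 2.5%.
Origin Astmark qualifies under the Aston–Astmark agreement and 4124.14 is covered: preferential rate Free applies instead.
Duty = €61,539.80 × 0% = €0.00.
Line 3 (4803.04, Astmark, 1,072 pairs, €1,522.24):
Base rate for 4803.04 is 30.5%.
Origin Astmark is the FTA partner but 4803.04 is not on the preference list; base rate stands.
Duty = €1,522.24 × 30.5% = €464.28.
Total = €193,925.06 + €0.00 + €464.28 = €194,389.34.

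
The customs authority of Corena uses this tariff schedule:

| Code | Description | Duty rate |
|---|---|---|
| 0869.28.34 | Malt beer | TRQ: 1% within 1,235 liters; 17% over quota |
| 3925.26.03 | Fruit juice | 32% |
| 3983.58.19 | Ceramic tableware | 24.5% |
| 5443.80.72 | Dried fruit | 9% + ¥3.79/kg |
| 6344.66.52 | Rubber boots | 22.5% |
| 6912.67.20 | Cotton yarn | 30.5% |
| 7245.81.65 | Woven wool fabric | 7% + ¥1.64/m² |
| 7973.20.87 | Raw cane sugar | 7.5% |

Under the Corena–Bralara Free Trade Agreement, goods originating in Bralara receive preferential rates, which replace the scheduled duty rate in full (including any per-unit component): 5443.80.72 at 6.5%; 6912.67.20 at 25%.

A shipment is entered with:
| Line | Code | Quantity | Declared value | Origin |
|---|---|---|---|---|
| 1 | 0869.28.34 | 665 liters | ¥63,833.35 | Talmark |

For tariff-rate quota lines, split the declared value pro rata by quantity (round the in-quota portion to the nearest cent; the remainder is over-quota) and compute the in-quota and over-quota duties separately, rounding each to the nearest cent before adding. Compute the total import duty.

Line 1 (0869.28.34, Talmark, 665 liters, ¥63,833.35):
Code 0869.28.34 is under a tariff-rate quota (threshold 1,235 liters). Quantity 665 liters is within the quota, so the in-quota rate 1% applies to the full value.
Duty = ¥63,833.35 × 1% = ¥638.33.

¥638.33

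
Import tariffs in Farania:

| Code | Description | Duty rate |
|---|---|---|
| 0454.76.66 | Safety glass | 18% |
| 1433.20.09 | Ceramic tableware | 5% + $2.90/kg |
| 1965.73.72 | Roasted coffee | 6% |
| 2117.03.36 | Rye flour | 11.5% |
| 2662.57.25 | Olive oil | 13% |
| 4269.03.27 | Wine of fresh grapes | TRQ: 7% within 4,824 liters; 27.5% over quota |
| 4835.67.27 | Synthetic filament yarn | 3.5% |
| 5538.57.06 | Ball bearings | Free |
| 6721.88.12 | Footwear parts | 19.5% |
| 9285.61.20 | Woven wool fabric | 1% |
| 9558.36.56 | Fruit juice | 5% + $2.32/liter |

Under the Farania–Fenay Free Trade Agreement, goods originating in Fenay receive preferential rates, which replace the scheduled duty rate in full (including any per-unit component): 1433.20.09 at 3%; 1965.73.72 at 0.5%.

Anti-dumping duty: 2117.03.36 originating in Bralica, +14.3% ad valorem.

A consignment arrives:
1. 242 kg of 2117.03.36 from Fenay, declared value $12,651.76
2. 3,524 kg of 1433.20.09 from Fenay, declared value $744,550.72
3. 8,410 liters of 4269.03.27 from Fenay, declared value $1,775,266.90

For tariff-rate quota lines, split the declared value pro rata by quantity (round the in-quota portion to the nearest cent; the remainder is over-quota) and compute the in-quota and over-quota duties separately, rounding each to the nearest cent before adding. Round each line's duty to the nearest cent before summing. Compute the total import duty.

Line 1 (2117.03.36, Fenay, 242 kg, $12,651.76):
Base rate for 2117.03.36 is 11.5%.
Origin Fenay is the FTA partner but 2117.03.36 is not on the preference list; base rate stands.
The additional-duty order on 2117.03.36 targets Bralica, not Fenay; it does not apply.
Duty = $12,651.76 × 11.5% = $1,454.95.
Line 2 (1433.20.09, Fenay, 3,524 kg, $744,550.72):
Base rate for 1433.20.09 is 5% + $2.90/kg.
Origin Fenay qualifies under the Farania–Fenay agreement and 1433.20.09 is covered: preferential rate 3% applies instead.
Duty = $744,550.72 × 3% = $22,336.52.
Line 3 (4269.03.27, Fenay, 8,410 liters, $1,775,266.90):
Code 4269.03.27 is under a tariff-rate quota (threshold 4,824 liters). In-quota: 4,824 liters at 7%; over-quota: 3,586 liters at 27.5%.
Pro-rata value split: in-quota = $1,775,266.90 × 4,824/8,410 = $1,018,298.16; over-quota = $1,775,266.90 − $1,018,298.16 = $756,968.74.
In-quota duty = $1,018,298.16 × 7% = $71,280.87. Over-quota duty = $756,968.74 × 27.5% = $208,166.40.
Line duty = $71,280.87 + $208,166.40 = $279,447.27.
Total = $1,454.95 + $22,336.52 + $279,447.27 = $303,238.74.

$303,238.74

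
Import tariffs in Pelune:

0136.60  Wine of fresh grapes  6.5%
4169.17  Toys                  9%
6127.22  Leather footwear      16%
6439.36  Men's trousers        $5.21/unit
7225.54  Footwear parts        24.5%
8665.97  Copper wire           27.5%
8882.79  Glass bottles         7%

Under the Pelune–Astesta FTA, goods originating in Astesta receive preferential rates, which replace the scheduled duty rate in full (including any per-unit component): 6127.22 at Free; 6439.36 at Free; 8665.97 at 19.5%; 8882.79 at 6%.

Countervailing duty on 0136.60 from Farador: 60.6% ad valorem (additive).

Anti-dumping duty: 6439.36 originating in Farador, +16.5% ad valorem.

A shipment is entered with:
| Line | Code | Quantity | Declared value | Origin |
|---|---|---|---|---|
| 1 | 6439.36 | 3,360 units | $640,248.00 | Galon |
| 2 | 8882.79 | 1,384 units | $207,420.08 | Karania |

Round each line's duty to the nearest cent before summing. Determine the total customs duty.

Line 1 (6439.36, Galon, 3,360 units, $640,248.00):
Base rate for 6439.36 is $5.21/unit.
6439.36 has an FTA preferential rate, but origin Galon is not Astesta; base rate stands.
The additional-duty order on 6439.36 targets Farador, not Galon; it does not apply.
Duty = 3,360 × $5.21 = $17,505.60.
Line 2 (8882.79, Karania, 1,384 units, $207,420.08):
Base rate for 8882.79 is 7%.
8882.79 has an FTA preferential rate, but origin Karania is not Astesta; base rate stands.
Duty = $207,420.08 × 7% = $14,519.41.
Total = $17,505.60 + $14,519.41 = $32,025.01.

$32,025.01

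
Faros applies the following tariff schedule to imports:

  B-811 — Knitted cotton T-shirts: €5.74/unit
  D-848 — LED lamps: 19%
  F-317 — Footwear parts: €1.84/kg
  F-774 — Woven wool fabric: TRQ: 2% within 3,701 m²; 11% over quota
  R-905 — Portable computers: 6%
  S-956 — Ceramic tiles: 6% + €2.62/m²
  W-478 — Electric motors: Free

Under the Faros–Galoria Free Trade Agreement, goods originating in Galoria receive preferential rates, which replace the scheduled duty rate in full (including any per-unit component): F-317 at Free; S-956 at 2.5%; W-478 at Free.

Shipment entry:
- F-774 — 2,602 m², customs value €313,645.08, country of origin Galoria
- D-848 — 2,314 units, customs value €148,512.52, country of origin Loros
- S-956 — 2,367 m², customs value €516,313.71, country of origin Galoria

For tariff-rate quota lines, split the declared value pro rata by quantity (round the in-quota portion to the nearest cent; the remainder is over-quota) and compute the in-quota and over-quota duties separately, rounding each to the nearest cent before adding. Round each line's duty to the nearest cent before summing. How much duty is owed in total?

Line 1 (F-774, Galoria, 2,602 m², €313,645.08):
Code F-774 is under a tariff-rate quota (threshold 3,701 m²). Quantity 2,602 m² is within the quota, so the in-quota rate 2% applies to the full value.
Duty = €313,645.08 × 2% = €6,272.90.
Line 2 (D-848, Loros, 2,314 units, €148,512.52):
Base rate for D-848 is 19%.
Duty = €148,512.52 × 19% = €28,217.38.
Line 3 (S-956, Galoria, 2,367 m², €516,313.71):
Base rate for S-956 is 6% + €2.62/m².
Origin Galoria qualifies under the Faros–Galoria agreement and S-956 is covered: preferential rate 2.5% applies instead.
Duty = €516,313.71 × 2.5% = €12,907.84.
Total = €6,272.90 + €28,217.38 + €12,907.84 = €47,398.12.

€47,398.12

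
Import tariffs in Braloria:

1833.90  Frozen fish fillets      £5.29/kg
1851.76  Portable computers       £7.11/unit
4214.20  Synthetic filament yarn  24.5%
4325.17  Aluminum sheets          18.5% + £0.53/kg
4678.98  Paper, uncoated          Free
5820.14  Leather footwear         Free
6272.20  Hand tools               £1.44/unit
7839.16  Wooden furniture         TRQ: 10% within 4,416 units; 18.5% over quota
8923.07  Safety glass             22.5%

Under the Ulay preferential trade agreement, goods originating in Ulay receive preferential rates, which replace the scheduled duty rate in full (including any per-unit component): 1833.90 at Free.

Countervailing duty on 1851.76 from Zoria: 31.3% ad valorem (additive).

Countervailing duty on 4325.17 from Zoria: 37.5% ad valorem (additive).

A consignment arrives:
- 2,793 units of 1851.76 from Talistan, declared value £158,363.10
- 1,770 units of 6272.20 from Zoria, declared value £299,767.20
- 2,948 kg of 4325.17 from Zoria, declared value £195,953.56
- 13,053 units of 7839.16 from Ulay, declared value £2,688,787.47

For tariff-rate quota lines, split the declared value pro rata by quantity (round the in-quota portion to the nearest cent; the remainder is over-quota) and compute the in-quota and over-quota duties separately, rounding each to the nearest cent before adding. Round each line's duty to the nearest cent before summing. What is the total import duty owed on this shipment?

Line 1 (1851.76, Talistan, 2,793 units, £158,363.10):
Base rate for 1851.76 is £7.11/unit.
The additional-duty order on 1851.76 targets Zoria, not Talistan; it does not apply.
Duty = 2,793 × £7.11 = £19,858.23.
Line 2 (6272.20, Zoria, 1,770 units, £299,767.20):
Base rate for 6272.20 is £1.44/unit.
Duty = 1,770 × £1.44 = £2,548.80.
Line 3 (4325.17, Zoria, 2,948 kg, £195,953.56):
Base rate for 4325.17 is 18.5% + £0.53/kg.
Additional duty on 4325.17 from Zoria: +37.5%. Applied ad valorem rate: 18.5% + 37.5% = 56%.
Duty = £195,953.56 × 56% + 2,948 × £0.53 = £111,296.43.
Line 4 (7839.16, Ulay, 13,053 units, £2,688,787.47):
Code 7839.16 is under a tariff-rate quota (threshold 4,416 units). In-quota: 4,416 units at 10%; over-quota: 8,637 units at 18.5%.
Pro-rata value split: in-quota = £2,688,787.47 × 4,416/13,053 = £909,651.84; over-quota = £2,688,787.47 − £909,651.84 = £1,779,135.63.
In-quota duty = £909,651.84 × 10% = £90,965.18. Over-quota duty = £1,779,135.63 × 18.5% = £329,140.09.
Line duty = £90,965.18 + £329,140.09 = £420,105.27.
Total = £19,858.23 + £2,548.80 + £111,296.43 + £420,105.27 = £553,808.73.

£553,808.73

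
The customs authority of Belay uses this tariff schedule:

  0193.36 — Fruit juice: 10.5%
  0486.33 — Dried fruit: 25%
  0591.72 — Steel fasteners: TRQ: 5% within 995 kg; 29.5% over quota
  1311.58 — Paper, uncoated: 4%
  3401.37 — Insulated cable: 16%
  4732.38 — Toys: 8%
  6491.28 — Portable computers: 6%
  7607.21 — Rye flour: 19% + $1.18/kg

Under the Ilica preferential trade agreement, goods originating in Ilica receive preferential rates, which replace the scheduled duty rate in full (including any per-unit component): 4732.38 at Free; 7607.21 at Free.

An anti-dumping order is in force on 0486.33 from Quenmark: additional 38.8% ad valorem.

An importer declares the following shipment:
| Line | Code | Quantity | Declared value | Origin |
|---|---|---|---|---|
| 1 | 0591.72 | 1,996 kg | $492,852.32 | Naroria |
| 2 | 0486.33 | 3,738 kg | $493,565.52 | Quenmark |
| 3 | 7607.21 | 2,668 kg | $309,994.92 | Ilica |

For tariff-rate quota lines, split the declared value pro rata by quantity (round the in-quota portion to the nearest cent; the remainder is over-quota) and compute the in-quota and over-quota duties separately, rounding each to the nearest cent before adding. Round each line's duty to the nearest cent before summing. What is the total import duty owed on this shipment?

Line 1 (0591.72, Naroria, 1,996 kg, $492,852.32):
Code 0591.72 is under a tariff-rate quota (threshold 995 kg). In-quota: 995 kg at 5%; over-quota: 1,001 kg at 29.5%.
Pro-rata value split: in-quota = $492,852.32 × 995/1,996 = $245,685.40; over-quota = $492,852.32 − $245,685.40 = $247,166.92.
In-quota duty = $245,685.40 × 5% = $12,284.27. Over-quota duty = $247,166.92 × 29.5% = $72,914.24.
Line duty = $12,284.27 + $72,914.24 = $85,198.51.
Line 2 (0486.33, Quenmark, 3,738 kg, $493,565.52):
Base rate for 0486.33 is 25%.
Additional duty on 0486.33 from Quenmark: +38.8%. Applied ad valorem rate: 25% + 38.8% = 63.8%.
Duty = $493,565.52 × 63.8% = $314,894.80.
Line 3 (7607.21, Ilica, 2,668 kg, $309,994.92):
Base rate for 7607.21 is 19% + $1.18/kg.
Origin Ilica qualifies under the Belay–Ilica agreement and 7607.21 is covered: preferential rate Free applies instead.
Duty = $309,994.92 × 0% = $0.00.
Total = $85,198.51 + $314,894.80 + $0.00 = $400,093.31.

$400,093.31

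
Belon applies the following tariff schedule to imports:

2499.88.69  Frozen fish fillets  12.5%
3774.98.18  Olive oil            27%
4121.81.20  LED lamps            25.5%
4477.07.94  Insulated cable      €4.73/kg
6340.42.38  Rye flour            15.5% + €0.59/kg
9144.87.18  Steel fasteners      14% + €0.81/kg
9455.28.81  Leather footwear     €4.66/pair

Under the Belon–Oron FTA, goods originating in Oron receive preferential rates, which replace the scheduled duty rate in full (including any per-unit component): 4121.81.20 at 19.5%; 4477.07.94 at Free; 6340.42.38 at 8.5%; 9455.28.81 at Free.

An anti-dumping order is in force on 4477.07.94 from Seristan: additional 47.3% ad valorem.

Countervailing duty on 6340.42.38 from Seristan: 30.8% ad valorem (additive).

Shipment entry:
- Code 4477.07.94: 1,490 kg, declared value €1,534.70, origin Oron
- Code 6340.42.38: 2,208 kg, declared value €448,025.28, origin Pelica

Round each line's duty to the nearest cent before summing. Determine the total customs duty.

Line 1 (4477.07.94, Oron, 1,490 kg, €1,534.70):
Base rate for 4477.07.94 is €4.73/kg.
Origin Oron qualifies under the Belon–Oron agreement and 4477.07.94 is covered: preferential rate Free applies instead.
The additional-duty order on 4477.07.94 targets Seristan, not Oron; it does not apply.
Duty = €1,534.70 × 0% = €0.00.
Line 2 (6340.42.38, Pelica, 2,208 kg, €448,025.28):
Base rate for 6340.42.38 is 15.5% + €0.59/kg.
6340.42.38 has an FTA preferential rate, but origin Pelica is not Oron; base rate stands.
The additional-duty order on 6340.42.38 targets Seristan, not Pelica; it does not apply.
Duty = €448,025.28 × 15.5% + 2,208 × €0.59 = €70,746.64.
Total = €0.00 + €70,746.64 = €70,746.64.

€70,746.64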